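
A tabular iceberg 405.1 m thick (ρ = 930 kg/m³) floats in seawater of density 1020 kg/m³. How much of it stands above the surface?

Floating equilibrium: submerged depth d = t ρ_obj/ρ_fluid = 405.1 m × 930/1020 = 369.4 m.
Freeboard = t − d = 405.1 m − 369.4 m = 35.7 m.

35.7 m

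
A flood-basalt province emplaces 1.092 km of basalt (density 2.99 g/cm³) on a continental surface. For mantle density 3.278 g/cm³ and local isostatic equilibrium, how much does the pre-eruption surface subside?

0.996 km

Subaerial loading: s = t ρ_load / ρ_m.
s = 1.092 km × 2.99/3.278 = 0.996 km.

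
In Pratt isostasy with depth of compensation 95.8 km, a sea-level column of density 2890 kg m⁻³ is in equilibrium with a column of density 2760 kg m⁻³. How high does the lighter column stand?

4.51 km

ρ_ref D = ρ (D + h) → h = D (ρ_ref − ρ)/ρ.
h = 95.8 km × (2890 − 2760)/2760 = 4.51 km.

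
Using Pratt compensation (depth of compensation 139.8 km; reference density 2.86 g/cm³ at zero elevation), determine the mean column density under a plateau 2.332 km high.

2.81 g/cm³

Pratt balance: ρ_ref D = ρ (D + h).
ρ = ρ_ref D/(D + h) = 2.86 × 139.8 km/(139.8 km + 2.332 km) = 2.81 g/cm³.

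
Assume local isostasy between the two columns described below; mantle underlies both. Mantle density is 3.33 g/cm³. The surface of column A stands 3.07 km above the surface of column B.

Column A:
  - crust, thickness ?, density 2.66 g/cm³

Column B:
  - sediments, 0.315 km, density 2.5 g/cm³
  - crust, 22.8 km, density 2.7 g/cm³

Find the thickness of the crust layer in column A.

37.1 km

Take the compensation level at the base of the deeper column (depth z_c below the surface of column A) and equate Σ ρ_i t_i down to z_c; mantle fills any gap and the z_c terms cancel.
Column A: x×2.66 + (z_c − 0 − x)×3.33
Column B: 3.07×0 + 0.315×2.5 + 22.8×2.7 + (z_c − 3.07 − 23.115)×3.33
The z_c×3.33 term appears on both sides and cancels. Collect the known terms of each column as K = Σ(ρt)_known − 3.33 × (depth of known layers): K_A = 0 − 3.33×0 = 0; K_B = 62.3475 − 3.33×(3.07 + 23.115) = −24.84855.
Balance: K_A − x×(3.33 − 2.66) = K_B, so x = (K_A − K_B)/(3.33 − 2.66) = 24.8485/0.67 = 37.1 km.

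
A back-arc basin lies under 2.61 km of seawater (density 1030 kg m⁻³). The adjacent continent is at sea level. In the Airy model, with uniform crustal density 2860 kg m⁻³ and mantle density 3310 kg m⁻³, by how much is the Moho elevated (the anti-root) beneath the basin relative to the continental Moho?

10.6 km

Balancing pressure at the compensation depth: replacing crust with seawater at the top is compensated by replacing crust with mantle at the base: d (ρ_c − ρ_w) = a (ρ_m − ρ_c).
a = d (ρ_c − ρ_w)/(ρ_m − ρ_c) = 2.61 km × 1830/450 = 10.6 km.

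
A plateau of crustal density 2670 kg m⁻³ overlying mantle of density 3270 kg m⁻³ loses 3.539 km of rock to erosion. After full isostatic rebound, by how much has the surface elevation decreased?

Rebound u = e ρ_c/ρ_m = 3.539 km × 2670/3270 = 2.89 km.
Net surface drop = e − u = 3.539 km − 2.89 km = e (ρ_m − ρ_c)/ρ_m = 0.649 km.

0.649 km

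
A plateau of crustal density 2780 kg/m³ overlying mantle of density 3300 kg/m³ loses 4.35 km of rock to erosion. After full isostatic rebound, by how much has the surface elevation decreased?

0.685 km

Rebound u = e ρ_c/ρ_m = 4.35 km × 2780/3300 = 3.665 km.
Net surface drop = e − u = 4.35 km − 3.665 km = e (ρ_m − ρ_c)/ρ_m = 0.685 km.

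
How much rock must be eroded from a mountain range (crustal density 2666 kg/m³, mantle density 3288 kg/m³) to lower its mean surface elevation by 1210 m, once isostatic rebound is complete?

Net drop Δ = e − u = e − e ρ_c/ρ_m = e (ρ_m − ρ_c)/ρ_m.
e = Δ ρ_m/(ρ_m − ρ_c) = 1210 m × 3288/622 = 6400 m.

6400 m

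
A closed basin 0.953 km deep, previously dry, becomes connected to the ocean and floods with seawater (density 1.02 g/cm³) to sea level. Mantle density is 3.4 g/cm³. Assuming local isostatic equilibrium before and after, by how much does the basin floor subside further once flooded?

0.408 km

After flooding the water column is d + s deep. Its weight must equal the weight of mantle displaced by the extra subsidence s: (d + s) ρ_w = s ρ_m.
s = d ρ_w / (ρ_m − ρ_w) = 0.953 km × 1.02/(3.4 − 1.02) = 0.408 km.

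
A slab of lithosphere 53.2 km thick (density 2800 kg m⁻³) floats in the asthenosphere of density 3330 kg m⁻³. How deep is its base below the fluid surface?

44.7 km

Draft d = t ρ_obj/ρ_fluid = 53.2 km × 2800/3330 = 44.7 km.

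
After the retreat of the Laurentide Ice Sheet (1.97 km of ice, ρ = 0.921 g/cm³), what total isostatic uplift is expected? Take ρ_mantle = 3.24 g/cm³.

0.56 km

Removing the load lets mantle flow back in; uplift u satisfies ρ_ice t = ρ_m u.
u = t ρ_ice/ρ_m = 1.97 km × 0.921/3.24 = 0.56 km.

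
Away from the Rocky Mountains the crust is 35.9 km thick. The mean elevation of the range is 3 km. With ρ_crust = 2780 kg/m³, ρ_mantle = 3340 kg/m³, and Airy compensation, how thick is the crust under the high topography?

53.8 km

Root depth r = h ρ_c / (ρ_m − ρ_c) = 3 km × 2780 / 560 = 14.89 km.
Total thickness = T + h + r = 35.9 km + 3 km + 14.89 km = 53.8 km.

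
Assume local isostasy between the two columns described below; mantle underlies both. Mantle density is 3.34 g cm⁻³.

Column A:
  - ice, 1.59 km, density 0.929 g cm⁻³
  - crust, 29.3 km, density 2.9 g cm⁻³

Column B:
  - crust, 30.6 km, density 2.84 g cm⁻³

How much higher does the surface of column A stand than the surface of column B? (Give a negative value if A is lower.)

0.427 km

For any compensation level in the mantle, the mantle terms cancel and isostasy reduces to e = (Σt_A − Σt_B) − (Σ(ρt)_A − Σ(ρt)_B) / ρ_m.
Σt_A = 30.89 km; Σt_B = 30.6 km; Σ(ρt)_A = 86.44711; Σ(ρt)_B = 86.904 (in km·g cm⁻³).
e = (30.89 − 30.6) − (86.44711 − 86.904) / 3.34 = 0.427 km.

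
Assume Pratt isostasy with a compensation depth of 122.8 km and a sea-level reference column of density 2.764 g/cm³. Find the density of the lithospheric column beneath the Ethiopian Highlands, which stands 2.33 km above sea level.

2.71 g/cm³

Pratt balance: ρ_ref D = ρ (D + h).
ρ = ρ_ref D/(D + h) = 2.764 × 122.8 km/(122.8 km + 2.33 km) = 2.71 g/cm³.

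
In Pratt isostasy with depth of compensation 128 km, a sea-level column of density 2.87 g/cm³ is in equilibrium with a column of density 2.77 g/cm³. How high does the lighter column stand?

4.62 km

ρ_ref D = ρ (D + h) → h = D (ρ_ref − ρ)/ρ.
h = 128 km × (2.87 − 2.77)/2.77 = 4.62 km.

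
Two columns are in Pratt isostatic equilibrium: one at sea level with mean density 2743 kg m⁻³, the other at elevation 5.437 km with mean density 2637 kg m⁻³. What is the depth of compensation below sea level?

135 km

ρ_ref D = ρ (D + h) → D (ρ_ref − ρ) = ρ h.
D = ρ h/(ρ_ref − ρ) = 2637 × 5.437 km/(2743 − 2637) = 135 km.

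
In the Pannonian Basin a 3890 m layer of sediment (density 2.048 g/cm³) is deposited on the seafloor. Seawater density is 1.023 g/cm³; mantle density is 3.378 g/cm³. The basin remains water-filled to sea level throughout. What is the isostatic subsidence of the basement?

1690 m

Submarine loading: the sediment displaces seawater, and the subsidence is in turn flooded, so s (ρ_m − ρ_w) = t (ρ_sed − ρ_w).
s = 3890 m × (2.048 − 1.023) / (3.378 − 1.023) = 1690 m.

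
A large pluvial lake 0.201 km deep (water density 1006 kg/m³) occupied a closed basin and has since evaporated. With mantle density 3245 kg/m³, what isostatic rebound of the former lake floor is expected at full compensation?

u = d ρ_w/ρ_m = 0.201 km × 1006/3245 = 0.0623 km.

0.0623 km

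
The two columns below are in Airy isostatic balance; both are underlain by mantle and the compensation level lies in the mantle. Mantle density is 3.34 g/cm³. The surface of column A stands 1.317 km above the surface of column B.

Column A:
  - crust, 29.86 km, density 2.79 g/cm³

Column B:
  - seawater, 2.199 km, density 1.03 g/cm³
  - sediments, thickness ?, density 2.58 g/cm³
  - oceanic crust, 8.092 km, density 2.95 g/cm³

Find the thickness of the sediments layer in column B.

4.99 km

Take the compensation level at the base of the deeper column (depth z_c below the surface of column A) and equate Σ ρ_i t_i down to z_c; mantle fills any gap and the z_c terms cancel.
Column A: 29.86×2.79 + (z_c − 29.86)×3.34
Column B: 1.317×0 + 2.199×1.03 + x×2.58 + 8.092×2.95 + (z_c − 1.317 − 10.291 − x)×3.34
The z_c×3.34 term appears on both sides and cancels. Collect the known terms of each column as K = Σ(ρt)_known − 3.34 × (depth of known layers): K_A = 83.3094 − 3.34×29.86 = −16.423; K_B = 26.13637 − 3.34×(1.317 + 10.291) = −12.63435.
Balance: K_A = K_B − x×(3.34 − 2.58), so x = (K_B − K_A)/(3.34 − 2.58) = 3.78865/0.76 = 4.99 km.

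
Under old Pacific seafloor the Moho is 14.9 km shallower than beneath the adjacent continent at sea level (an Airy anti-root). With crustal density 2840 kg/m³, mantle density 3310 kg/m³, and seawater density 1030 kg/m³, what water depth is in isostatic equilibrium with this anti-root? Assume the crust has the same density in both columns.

Replacing a thickness d of crust by seawater at the top must be balanced by replacing crust with mantle at the base: d (ρ_c − ρ_w) = a (ρ_m − ρ_c).
d = a (ρ_m − ρ_c)/(ρ_c − ρ_w) = 14.9 km × 470/1810 = 3.87 km.

3.87 km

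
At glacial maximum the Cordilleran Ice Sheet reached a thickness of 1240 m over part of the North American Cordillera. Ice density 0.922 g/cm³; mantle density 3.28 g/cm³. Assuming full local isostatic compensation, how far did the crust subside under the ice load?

In Airy isostatic equilibrium: the ice load ρ_ice t is balanced by mantle displaced below, ρ_m s.
s = t ρ_ice / ρ_m = 1240 m × 0.922/3.28 = 349 m.

349 m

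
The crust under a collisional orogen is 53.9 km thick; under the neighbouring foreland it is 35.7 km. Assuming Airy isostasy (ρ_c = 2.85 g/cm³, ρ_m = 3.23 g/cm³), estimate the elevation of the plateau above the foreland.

Excess crust Δ = 53.9 km − 35.7 km = 18.2 km, split between elevation h and root r with h + r = Δ.
Airy balance ρ_c h = (ρ_m − ρ_c) r gives r = h ρ_c/(ρ_m − ρ_c), so h (1 + ρ_c/(ρ_m − ρ_c)) = Δ, i.e. h = Δ (ρ_m − ρ_c)/ρ_m.
h = 18.2 km × 0.38/3.23 = 2.14 km.

2.14 km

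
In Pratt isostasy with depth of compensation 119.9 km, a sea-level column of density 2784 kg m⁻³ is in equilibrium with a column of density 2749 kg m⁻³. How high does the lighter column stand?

1.53 km

ρ_ref D = ρ (D + h) → h = D (ρ_ref − ρ)/ρ.
h = 119.9 km × (2784 − 2749)/2749 = 1.53 km.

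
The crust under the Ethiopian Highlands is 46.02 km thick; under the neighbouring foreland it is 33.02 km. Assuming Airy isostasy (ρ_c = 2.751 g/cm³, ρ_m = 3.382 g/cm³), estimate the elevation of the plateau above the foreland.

2.43 km

Excess crust Δ = 46.02 km − 33.02 km = 13 km, split between elevation h and root r with h + r = Δ.
Airy balance ρ_c h = (ρ_m − ρ_c) r gives r = h ρ_c/(ρ_m − ρ_c), so h (1 + ρ_c/(ρ_m − ρ_c)) = Δ, i.e. h = Δ (ρ_m − ρ_c)/ρ_m.
h = 13 km × 0.631/3.382 = 2.43 km.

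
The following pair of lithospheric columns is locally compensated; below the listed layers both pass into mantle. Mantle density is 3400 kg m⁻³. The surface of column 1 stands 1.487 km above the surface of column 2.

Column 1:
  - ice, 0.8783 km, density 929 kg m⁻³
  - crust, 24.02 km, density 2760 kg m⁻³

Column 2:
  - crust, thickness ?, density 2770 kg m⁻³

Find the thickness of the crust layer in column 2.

19.8 km

Take the compensation level at the base of the deeper column (depth z_c below the surface of column 1) and equate Σ ρ_i t_i down to z_c; mantle fills any gap and the z_c terms cancel.
Column 1: 0.8783×929 + 24.02×2760 + (z_c − 24.8983)×3400
Column 2: 1.487×0 + x×2770 + (z_c − 1.487 − 0 − x)×3400
The z_c×3400 term appears on both sides and cancels. Collect the known terms of each column as K = Σ(ρt)_known − 3400 × (depth of known layers): K_1 = 67111.1407 − 3400×24.8983 = −17543.0793; K_2 = 0 − 3400×(1.487 + 0) = −5055.8.
Balance: K_1 = K_2 − x×(3400 − 2770), so x = (K_2 − K_1)/(3400 − 2770) = 12487.3/630 = 19.8 km.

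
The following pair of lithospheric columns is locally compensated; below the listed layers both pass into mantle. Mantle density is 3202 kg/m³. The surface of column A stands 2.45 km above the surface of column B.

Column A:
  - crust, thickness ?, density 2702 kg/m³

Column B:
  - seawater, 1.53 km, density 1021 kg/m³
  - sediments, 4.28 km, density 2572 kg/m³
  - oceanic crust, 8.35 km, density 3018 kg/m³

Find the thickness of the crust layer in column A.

Take the compensation level at the base of the deeper column (depth z_c below the surface of column A) and equate Σ ρ_i t_i down to z_c; mantle fills any gap and the z_c terms cancel.
Column A: x×2702 + (z_c − 0 − x)×3202
Column B: 2.45×0 + 1.53×1021 + 4.28×2572 + 8.35×3018 + (z_c − 2.45 − 14.16)×3202
The z_c×3202 term appears on both sides and cancels. Collect the known terms of each column as K = Σ(ρt)_known − 3202 × (depth of known layers): K_A = 0 − 3202×0 = 0; K_B = 37770.59 − 3202×(2.45 + 14.16) = −15414.63.
Balance: K_A − x×(3202 − 2702) = K_B, so x = (K_A − K_B)/(3202 − 2702) = 15414.6/500 = 30.8 km.

30.8 km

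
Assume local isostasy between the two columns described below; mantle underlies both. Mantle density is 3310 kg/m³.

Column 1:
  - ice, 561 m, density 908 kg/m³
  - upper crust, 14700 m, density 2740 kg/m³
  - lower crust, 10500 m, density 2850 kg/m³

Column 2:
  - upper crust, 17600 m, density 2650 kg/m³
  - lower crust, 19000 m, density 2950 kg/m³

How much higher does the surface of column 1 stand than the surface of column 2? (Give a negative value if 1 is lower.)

For any compensation level in the mantle, the mantle terms cancel and isostasy reduces to e = (Σt_1 − Σt_2) − (Σ(ρt)_1 − Σ(ρt)_2) / ρ_m.
Σt_1 = 25761 m; Σt_2 = 36600 m; Σ(ρt)_1 = 70712388; Σ(ρt)_2 = 102690000 (in m·kg/m³).
e = (25761 − 36600) − (70712388 − 102690000) / 3310 = −1180 m.

−1180 m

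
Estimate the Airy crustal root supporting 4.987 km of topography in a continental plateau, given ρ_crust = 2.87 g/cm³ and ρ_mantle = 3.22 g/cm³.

40.9 km

Isostatic balance requires: the weight of the topography is balanced by the buoyancy of the root, ρ_c h = (ρ_m − ρ_c) r.
r = h · ρ_c / (ρ_m − ρ_c) = 4.987 km × 2.87 / (3.22 − 2.87) = 40.9 km.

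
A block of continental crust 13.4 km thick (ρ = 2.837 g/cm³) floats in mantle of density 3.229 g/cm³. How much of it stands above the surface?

1.63 km

Floating equilibrium: submerged depth d = t ρ_obj/ρ_fluid = 13.4 km × 2.837/3.229 = 11.77 km.
Freeboard = t − d = 13.4 km − 11.77 km = 1.63 km.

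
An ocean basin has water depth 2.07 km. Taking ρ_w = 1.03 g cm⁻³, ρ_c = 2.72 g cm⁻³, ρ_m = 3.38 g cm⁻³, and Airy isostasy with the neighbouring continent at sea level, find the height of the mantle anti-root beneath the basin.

5.3 km

Isostatic balance requires: replacing crust with seawater at the top is compensated by replacing crust with mantle at the base: d (ρ_c − ρ_w) = a (ρ_m − ρ_c).
a = d (ρ_c − ρ_w)/(ρ_m − ρ_c) = 2.07 km × 1.69/0.66 = 5.3 km.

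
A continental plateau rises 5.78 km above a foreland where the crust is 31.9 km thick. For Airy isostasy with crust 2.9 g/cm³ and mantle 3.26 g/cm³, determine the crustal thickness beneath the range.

84.2 km

Root depth r = h ρ_c / (ρ_m − ρ_c) = 5.78 km × 2.9 / 0.36 = 46.56 km.
Total thickness = T + h + r = 31.9 km + 5.78 km + 46.56 km = 84.2 km.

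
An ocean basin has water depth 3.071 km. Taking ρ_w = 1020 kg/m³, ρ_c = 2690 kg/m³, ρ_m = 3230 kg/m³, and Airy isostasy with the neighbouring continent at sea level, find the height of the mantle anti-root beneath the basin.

9.5 km

Isostatic balance requires: replacing crust with seawater at the top is compensated by replacing crust with mantle at the base: d (ρ_c − ρ_w) = a (ρ_m − ρ_c).
a = d (ρ_c − ρ_w)/(ρ_m − ρ_c) = 3.071 km × 1670/540 = 9.5 km.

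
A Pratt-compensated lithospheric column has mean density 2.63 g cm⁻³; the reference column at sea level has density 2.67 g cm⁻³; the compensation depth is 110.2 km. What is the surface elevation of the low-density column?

1.68 km

ρ_ref D = ρ (D + h) → h = D (ρ_ref − ρ)/ρ.
h = 110.2 km × (2.67 − 2.63)/2.63 = 1.68 km.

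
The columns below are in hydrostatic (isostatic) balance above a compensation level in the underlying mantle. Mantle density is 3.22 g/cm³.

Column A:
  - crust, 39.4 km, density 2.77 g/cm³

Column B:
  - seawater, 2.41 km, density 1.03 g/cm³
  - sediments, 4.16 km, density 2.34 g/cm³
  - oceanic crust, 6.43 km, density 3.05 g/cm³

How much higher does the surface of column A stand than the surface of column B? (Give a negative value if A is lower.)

For any compensation level in the mantle, the mantle terms cancel and isostasy reduces to e = (Σt_A − Σt_B) − (Σ(ρt)_A − Σ(ρt)_B) / ρ_m.
Σt_A = 39.4 km; Σt_B = 13 km; Σ(ρt)_A = 109.138; Σ(ρt)_B = 31.8282 (in km·g/cm³).
e = (39.4 − 13) − (109.138 − 31.8282) / 3.22 = 2.39 km.

2.39 km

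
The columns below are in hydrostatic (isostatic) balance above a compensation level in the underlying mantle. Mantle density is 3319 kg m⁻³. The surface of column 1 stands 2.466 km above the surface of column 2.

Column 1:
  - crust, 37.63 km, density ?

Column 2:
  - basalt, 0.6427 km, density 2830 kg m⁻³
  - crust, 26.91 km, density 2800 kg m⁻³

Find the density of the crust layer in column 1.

Take the compensation level at the base of the deeper column (depth z_c below the surface of column 1) and equate Σ ρ_i t_i down to z_c; mantle fills any gap and the z_c terms cancel.
Column 1: 37.63×ρ + (z_c − 37.63)×3319
Column 2: 2.466×0 + 0.6427×2830 + 26.91×2800 + (z_c − 2.466 − 27.5527)×3319
The z_c×3319 term appears on both sides and cancels. Collect the known terms of each column as K = Σ(ρt)_known − 3319 × (depth of known layers): K_1 = 0 − 3319×37.63 = −124893.97; K_2 = 77166.841 − 3319×(2.466 + 27.5527) = −22465.2243.
Balance: K_1 + 37.63×ρ = K_2, so ρ = (K_2 − K_1)/37.63 = 102429/37.63 = 2720 kg m⁻³.

2720 kg m⁻³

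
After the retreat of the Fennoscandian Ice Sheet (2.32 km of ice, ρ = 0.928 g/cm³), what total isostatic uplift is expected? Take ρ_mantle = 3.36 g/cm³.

Removing the load lets mantle flow back in; uplift u satisfies ρ_ice t = ρ_m u.
u = t ρ_ice/ρ_m = 2.32 km × 0.928/3.36 = 0.641 km.

0.641 km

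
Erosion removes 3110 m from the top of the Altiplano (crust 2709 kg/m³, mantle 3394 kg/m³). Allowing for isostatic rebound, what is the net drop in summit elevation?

628 m

Rebound u = e ρ_c/ρ_m = 3110 m × 2709/3394 = 2482 m.
Net surface drop = e − u = 3110 m − 2482 m = e (ρ_m − ρ_c)/ρ_m = 628 m.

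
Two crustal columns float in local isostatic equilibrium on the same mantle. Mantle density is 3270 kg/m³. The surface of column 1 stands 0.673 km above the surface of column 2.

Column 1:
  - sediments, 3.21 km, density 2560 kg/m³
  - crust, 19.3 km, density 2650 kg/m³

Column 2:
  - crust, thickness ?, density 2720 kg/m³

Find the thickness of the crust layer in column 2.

Take the compensation level at the base of the deeper column (depth z_c below the surface of column 1) and equate Σ ρ_i t_i down to z_c; mantle fills any gap and the z_c terms cancel.
Column 1: 3.21×2560 + 19.3×2650 + (z_c − 22.51)×3270
Column 2: 0.673×0 + x×2720 + (z_c − 0.673 − 0 − x)×3270
The z_c×3270 term appears on both sides and cancels. Collect the known terms of each column as K = Σ(ρt)_known − 3270 × (depth of known layers): K_1 = 59362.6 − 3270×22.51 = −14245.1; K_2 = 0 − 3270×(0.673 + 0) = −2200.71.
Balance: K_1 = K_2 − x×(3270 − 2720), so x = (K_2 − K_1)/(3270 − 2720) = 12044.4/550 = 21.9 km.

21.9 km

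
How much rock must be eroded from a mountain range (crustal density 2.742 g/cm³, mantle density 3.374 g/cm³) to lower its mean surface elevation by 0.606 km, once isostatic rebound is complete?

Net drop Δ = e − u = e − e ρ_c/ρ_m = e (ρ_m − ρ_c)/ρ_m.
e = Δ ρ_m/(ρ_m − ρ_c) = 0.606 km × 3.374/0.632 = 3.24 km.

3.24 km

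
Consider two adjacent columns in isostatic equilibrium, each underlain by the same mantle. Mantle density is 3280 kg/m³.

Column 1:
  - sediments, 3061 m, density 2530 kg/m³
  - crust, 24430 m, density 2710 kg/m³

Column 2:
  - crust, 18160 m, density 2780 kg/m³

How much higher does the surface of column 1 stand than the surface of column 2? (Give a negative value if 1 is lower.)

2180 m

For any compensation level in the mantle, the mantle terms cancel and isostasy reduces to e = (Σt_1 − Σt_2) − (Σ(ρt)_1 − Σ(ρt)_2) / ρ_m.
Σt_1 = 27491 m; Σt_2 = 18160 m; Σ(ρt)_1 = 73949630; Σ(ρt)_2 = 50484800 (in m·kg/m³).
e = (27491 − 18160) − (73949630 − 50484800) / 3280 = 2180 m.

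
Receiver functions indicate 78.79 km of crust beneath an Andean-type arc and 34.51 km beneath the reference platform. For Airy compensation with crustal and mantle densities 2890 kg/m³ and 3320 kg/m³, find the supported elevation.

5.74 km

Excess crust Δ = 78.79 km − 34.51 km = 44.28 km, split between elevation h and root r with h + r = Δ.
Airy balance ρ_c h = (ρ_m − ρ_c) r gives r = h ρ_c/(ρ_m − ρ_c), so h (1 + ρ_c/(ρ_m − ρ_c)) = Δ, i.e. h = Δ (ρ_m − ρ_c)/ρ_m.
h = 44.28 km × 430/3320 = 5.74 km.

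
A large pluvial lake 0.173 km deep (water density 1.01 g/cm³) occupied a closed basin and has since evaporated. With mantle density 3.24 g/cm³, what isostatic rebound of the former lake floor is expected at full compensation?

u = d ρ_w/ρ_m = 0.173 km × 1.01/3.24 = 0.0539 km.

0.0539 km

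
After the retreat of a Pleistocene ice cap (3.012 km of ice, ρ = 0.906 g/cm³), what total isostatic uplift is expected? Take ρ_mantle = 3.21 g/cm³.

Removing the load lets mantle flow back in; uplift u satisfies ρ_ice t = ρ_m u.
u = t ρ_ice/ρ_m = 3.012 km × 0.906/3.21 = 0.85 km.

0.85 km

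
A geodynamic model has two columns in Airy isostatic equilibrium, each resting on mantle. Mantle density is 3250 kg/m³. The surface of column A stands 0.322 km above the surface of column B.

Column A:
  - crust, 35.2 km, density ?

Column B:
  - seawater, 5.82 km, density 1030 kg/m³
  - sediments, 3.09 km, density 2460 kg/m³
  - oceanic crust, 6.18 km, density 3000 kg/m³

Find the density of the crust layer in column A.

2740 kg/m³

Take the compensation level at the base of the deeper column (depth z_c below the surface of column A) and equate Σ ρ_i t_i down to z_c; mantle fills any gap and the z_c terms cancel.
Column A: 35.2×ρ + (z_c − 35.2)×3250
Column B: 0.322×0 + 5.82×1030 + 3.09×2460 + 6.18×3000 + (z_c − 0.322 − 15.09)×3250
The z_c×3250 term appears on both sides and cancels. Collect the known terms of each column as K = Σ(ρt)_known − 3250 × (depth of known layers): K_A = 0 − 3250×35.2 = −114400; K_B = 32136 − 3250×(0.322 + 15.09) = −17953.
Balance: K_A + 35.2×ρ = K_B, so ρ = (K_B − K_A)/35.2 = 96447/35.2 = 2740 kg/m³.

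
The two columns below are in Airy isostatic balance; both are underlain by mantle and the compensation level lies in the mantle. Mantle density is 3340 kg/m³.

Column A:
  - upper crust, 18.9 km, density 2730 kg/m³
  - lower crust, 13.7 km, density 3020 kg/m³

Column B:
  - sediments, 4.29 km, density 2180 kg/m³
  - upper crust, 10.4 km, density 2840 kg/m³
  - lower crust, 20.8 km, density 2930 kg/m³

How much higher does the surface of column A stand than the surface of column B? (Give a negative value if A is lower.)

−0.836 km

For any compensation level in the mantle, the mantle terms cancel and isostasy reduces to e = (Σt_A − Σt_B) − (Σ(ρt)_A − Σ(ρt)_B) / ρ_m.
Σt_A = 32.6 km; Σt_B = 35.49 km; Σ(ρt)_A = 92971; Σ(ρt)_B = 99832.2 (in km·kg/m³).
e = (32.6 − 35.49) − (92971 − 99832.2) / 3340 = −0.836 km.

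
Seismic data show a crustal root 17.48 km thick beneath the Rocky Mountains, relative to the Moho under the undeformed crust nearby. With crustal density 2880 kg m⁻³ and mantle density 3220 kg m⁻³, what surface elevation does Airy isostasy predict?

2.06 km

Equating mass per unit area of the two columns: ρ_c h = (ρ_m − ρ_c) r.
h = r (ρ_m − ρ_c) / ρ_c = 17.48 km × (3220 − 2880) / 2880 = 2.06 km.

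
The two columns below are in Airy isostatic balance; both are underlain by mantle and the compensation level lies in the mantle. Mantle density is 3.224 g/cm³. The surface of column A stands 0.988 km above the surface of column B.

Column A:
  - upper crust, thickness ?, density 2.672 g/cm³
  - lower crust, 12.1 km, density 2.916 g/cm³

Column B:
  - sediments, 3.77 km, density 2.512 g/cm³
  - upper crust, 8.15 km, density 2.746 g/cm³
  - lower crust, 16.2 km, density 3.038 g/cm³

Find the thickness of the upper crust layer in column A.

Take the compensation level at the base of the deeper column (depth z_c below the surface of column A) and equate Σ ρ_i t_i down to z_c; mantle fills any gap and the z_c terms cancel.
Column A: x×2.672 + 12.1×2.916 + (z_c − 12.1 − x)×3.224
Column B: 0.988×0 + 3.77×2.512 + 8.15×2.746 + 16.2×3.038 + (z_c − 0.988 − 28.12)×3.224
The z_c×3.224 term appears on both sides and cancels. Collect the known terms of each column as K = Σ(ρt)_known − 3.224 × (depth of known layers): K_A = 35.2836 − 3.224×12.1 = −3.7268; K_B = 81.06574 − 3.224×(0.988 + 28.12) = −12.778452.
Balance: K_A − x×(3.224 − 2.672) = K_B, so x = (K_A − K_B)/(3.224 − 2.672) = 9.05165/0.552 = 16.4 km.

16.4 km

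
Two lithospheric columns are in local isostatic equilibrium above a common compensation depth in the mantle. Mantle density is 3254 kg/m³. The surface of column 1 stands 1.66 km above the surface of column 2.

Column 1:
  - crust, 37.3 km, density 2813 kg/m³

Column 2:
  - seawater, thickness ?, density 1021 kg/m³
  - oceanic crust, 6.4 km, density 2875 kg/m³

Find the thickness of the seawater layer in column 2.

3.86 km

Take the compensation level at the base of the deeper column (depth z_c below the surface of column 1) and equate Σ ρ_i t_i down to z_c; mantle fills any gap and the z_c terms cancel.
Column 1: 37.3×2813 + (z_c − 37.3)×3254
Column 2: 1.66×0 + x×1021 + 6.4×2875 + (z_c − 1.66 − 6.4 − x)×3254
The z_c×3254 term appears on both sides and cancels. Collect the known terms of each column as K = Σ(ρt)_known − 3254 × (depth of known layers): K_1 = 104924.9 − 3254×37.3 = −16449.3; K_2 = 18400 − 3254×(1.66 + 6.4) = −7827.24.
Balance: K_1 = K_2 − x×(3254 − 1021), so x = (K_2 − K_1)/(3254 − 1021) = 8622.06/2233 = 3.86 km.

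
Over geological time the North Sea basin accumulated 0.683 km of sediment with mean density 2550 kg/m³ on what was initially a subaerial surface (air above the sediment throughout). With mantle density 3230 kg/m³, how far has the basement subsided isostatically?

0.539 km

Subaerial load: s = t ρ_sed / ρ_m = 0.683 km × 2550/3230 = 0.539 km.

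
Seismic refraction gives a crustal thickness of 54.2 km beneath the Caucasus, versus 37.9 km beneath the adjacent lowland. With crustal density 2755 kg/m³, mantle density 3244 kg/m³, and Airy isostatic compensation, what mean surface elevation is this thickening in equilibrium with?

Excess crust Δ = 54.2 km − 37.9 km = 16.3 km, split between elevation h and root r with h + r = Δ.
Airy balance ρ_c h = (ρ_m − ρ_c) r gives r = h ρ_c/(ρ_m − ρ_c), so h (1 + ρ_c/(ρ_m − ρ_c)) = Δ, i.e. h = Δ (ρ_m − ρ_c)/ρ_m.
h = 16.3 km × 489/3244 = 2.46 km.

2.46 km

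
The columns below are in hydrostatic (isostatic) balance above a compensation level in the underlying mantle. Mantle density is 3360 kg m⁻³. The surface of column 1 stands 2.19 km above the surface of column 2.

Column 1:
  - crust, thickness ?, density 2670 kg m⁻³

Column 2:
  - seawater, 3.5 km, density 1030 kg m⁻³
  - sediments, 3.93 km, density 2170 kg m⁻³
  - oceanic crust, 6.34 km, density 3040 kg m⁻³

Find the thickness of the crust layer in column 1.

32.2 km

Take the compensation level at the base of the deeper column (depth z_c below the surface of column 1) and equate Σ ρ_i t_i down to z_c; mantle fills any gap and the z_c terms cancel.
Column 1: x×2670 + (z_c − 0 − x)×3360
Column 2: 2.19×0 + 3.5×1030 + 3.93×2170 + 6.34×3040 + (z_c − 2.19 − 13.77)×3360
The z_c×3360 term appears on both sides and cancels. Collect the known terms of each column as K = Σ(ρt)_known − 3360 × (depth of known layers): K_1 = 0 − 3360×0 = 0; K_2 = 31406.7 − 3360×(2.19 + 13.77) = −22218.9.
Balance: K_1 − x×(3360 − 2670) = K_2, so x = (K_1 − K_2)/(3360 − 2670) = 22218.9/690 = 32.2 km.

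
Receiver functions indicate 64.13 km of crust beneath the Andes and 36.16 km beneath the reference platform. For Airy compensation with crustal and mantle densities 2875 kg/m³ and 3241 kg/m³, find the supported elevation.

Excess crust Δ = 64.13 km − 36.16 km = 27.97 km, split between elevation h and root r with h + r = Δ.
Airy balance ρ_c h = (ρ_m − ρ_c) r gives r = h ρ_c/(ρ_m − ρ_c), so h (1 + ρ_c/(ρ_m − ρ_c)) = Δ, i.e. h = Δ (ρ_m − ρ_c)/ρ_m.
h = 27.97 km × 366/3241 = 3.16 km.

3.16 km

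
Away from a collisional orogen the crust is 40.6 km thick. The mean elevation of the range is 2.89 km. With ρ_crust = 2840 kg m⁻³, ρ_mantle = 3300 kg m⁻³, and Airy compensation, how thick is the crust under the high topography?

61.3 km

Root depth r = h ρ_c / (ρ_m − ρ_c) = 2.89 km × 2840 / 460 = 17.84 km.
Total thickness = T + h + r = 40.6 km + 2.89 km + 17.84 km = 61.3 km.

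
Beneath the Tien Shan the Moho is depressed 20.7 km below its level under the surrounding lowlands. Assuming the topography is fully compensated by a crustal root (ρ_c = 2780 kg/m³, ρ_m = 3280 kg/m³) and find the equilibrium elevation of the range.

3.72 km

By Archimedes' principle applied to the lithosphere: ρ_c h = (ρ_m − ρ_c) r.
h = r (ρ_m − ρ_c) / ρ_c = 20.7 km × (3280 − 2780) / 2780 = 3.72 km.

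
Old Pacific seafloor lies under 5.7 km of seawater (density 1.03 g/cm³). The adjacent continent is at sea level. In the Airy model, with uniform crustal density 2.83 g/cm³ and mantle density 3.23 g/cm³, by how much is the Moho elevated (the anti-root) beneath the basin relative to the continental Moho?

For local isostatic compensation: replacing crust with seawater at the top is compensated by replacing crust with mantle at the base: d (ρ_c − ρ_w) = a (ρ_m − ρ_c).
a = d (ρ_c − ρ_w)/(ρ_m − ρ_c) = 5.7 km × 1.8/0.4 = 25.6 km.

25.6 km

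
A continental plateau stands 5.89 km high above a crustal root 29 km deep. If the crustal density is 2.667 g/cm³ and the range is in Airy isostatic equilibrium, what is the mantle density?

Airy balance: ρ_c h = (ρ_m − ρ_c) r → ρ_m = ρ_c (1 + h/r).
ρ_m = 2.667 × (1 + 5.89 km/29 km) = 3.21 g/cm³.

3.21 g/cm³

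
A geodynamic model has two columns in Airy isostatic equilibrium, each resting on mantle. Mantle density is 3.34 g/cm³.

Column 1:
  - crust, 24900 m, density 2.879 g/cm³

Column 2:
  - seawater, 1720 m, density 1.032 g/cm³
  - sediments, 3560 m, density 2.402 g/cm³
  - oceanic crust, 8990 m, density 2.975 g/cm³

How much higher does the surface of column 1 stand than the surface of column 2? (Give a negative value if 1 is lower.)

266 m

For any compensation level in the mantle, the mantle terms cancel and isostasy reduces to e = (Σt_1 − Σt_2) − (Σ(ρt)_1 − Σ(ρt)_2) / ρ_m.
Σt_1 = 24900 m; Σt_2 = 14270 m; Σ(ρt)_1 = 71687.1; Σ(ρt)_2 = 37071.41 (in m·g/cm³).
e = (24900 − 14270) − (71687.1 − 37071.41) / 3.34 = 266 m.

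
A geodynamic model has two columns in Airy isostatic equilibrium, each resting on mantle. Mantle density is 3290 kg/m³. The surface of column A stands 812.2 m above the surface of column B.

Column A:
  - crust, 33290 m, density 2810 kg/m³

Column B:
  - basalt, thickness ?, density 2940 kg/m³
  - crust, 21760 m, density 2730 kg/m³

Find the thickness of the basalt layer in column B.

3200 m

Take the compensation level at the base of the deeper column (depth z_c below the surface of column A) and equate Σ ρ_i t_i down to z_c; mantle fills any gap and the z_c terms cancel.
Column A: 33290×2810 + (z_c − 33290)×3290
Column B: 812.2×0 + x×2940 + 21760×2730 + (z_c − 812.2 − 21760 − x)×3290
The z_c×3290 term appears on both sides and cancels. Collect the known terms of each column as K = Σ(ρt)_known − 3290 × (depth of known layers): K_A = 93544900 − 3290×33290 = −15979200; K_B = 59404800 − 3290×(812.2 + 21760) = −14857738.
Balance: K_A = K_B − x×(3290 − 2940), so x = (K_B − K_A)/(3290 − 2940) = 1121460/350 = 3200 m.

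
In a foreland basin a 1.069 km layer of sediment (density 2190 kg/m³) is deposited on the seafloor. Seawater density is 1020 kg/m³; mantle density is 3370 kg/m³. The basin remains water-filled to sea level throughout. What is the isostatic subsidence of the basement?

Submarine loading: the sediment displaces seawater, and the subsidence is in turn flooded, so s (ρ_m − ρ_w) = t (ρ_sed − ρ_w).
s = 1.069 km × (2190 − 1020) / (3370 − 1020) = 0.532 km.

0.532 km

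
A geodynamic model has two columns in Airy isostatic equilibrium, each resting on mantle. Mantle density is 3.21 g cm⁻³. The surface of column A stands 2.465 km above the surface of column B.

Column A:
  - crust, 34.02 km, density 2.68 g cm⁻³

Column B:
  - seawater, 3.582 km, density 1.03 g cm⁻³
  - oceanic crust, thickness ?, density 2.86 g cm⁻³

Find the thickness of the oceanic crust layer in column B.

Take the compensation level at the base of the deeper column (depth z_c below the surface of column A) and equate Σ ρ_i t_i down to z_c; mantle fills any gap and the z_c terms cancel.
Column A: 34.02×2.68 + (z_c − 34.02)×3.21
Column B: 2.465×0 + 3.582×1.03 + x×2.86 + (z_c − 2.465 − 3.582 − x)×3.21
The z_c×3.21 term appears on both sides and cancels. Collect the known terms of each column as K = Σ(ρt)_known − 3.21 × (depth of known layers): K_A = 91.1736 − 3.21×34.02 = −18.0306; K_B = 3.68946 − 3.21×(2.465 + 3.582) = −15.72141.
Balance: K_A = K_B − x×(3.21 − 2.86), so x = (K_B − K_A)/(3.21 − 2.86) = 2.30919/0.35 = 6.6 km.

6.6 km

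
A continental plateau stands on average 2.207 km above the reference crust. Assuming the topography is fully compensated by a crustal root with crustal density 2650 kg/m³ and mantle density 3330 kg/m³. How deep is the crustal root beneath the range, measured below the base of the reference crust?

By Archimedes' principle applied to the lithosphere: the weight of the topography is balanced by the buoyancy of the root, ρ_c h = (ρ_m − ρ_c) r.
r = h · ρ_c / (ρ_m − ρ_c) = 2.207 km × 2650 / (3330 − 2650) = 8.6 km.

8.6 km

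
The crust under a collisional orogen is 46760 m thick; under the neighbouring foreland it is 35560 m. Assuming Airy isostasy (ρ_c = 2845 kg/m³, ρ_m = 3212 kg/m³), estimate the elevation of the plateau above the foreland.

Excess crust Δ = 46760 m − 35560 m = 11200 m, split between elevation h and root r with h + r = Δ.
Airy balance ρ_c h = (ρ_m − ρ_c) r gives r = h ρ_c/(ρ_m − ρ_c), so h (1 + ρ_c/(ρ_m − ρ_c)) = Δ, i.e. h = Δ (ρ_m − ρ_c)/ρ_m.
h = 11200 m × 367/3212 = 1280 m.

1280 m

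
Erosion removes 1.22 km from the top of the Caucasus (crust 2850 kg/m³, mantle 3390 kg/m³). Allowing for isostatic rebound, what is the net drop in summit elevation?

Rebound u = e ρ_c/ρ_m = 1.22 km × 2850/3390 = 1.026 km.
Net surface drop = e − u = 1.22 km − 1.026 km = e (ρ_m − ρ_c)/ρ_m = 0.194 km.

0.194 km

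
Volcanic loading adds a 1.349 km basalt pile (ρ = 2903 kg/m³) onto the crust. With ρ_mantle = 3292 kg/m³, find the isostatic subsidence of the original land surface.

1.19 km

Subaerial loading: s = t ρ_load / ρ_m.
s = 1.349 km × 2903/3292 = 1.19 km.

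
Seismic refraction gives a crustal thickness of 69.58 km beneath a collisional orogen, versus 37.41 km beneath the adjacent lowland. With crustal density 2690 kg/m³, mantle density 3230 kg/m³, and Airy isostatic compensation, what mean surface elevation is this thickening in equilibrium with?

5.38 km

Excess crust Δ = 69.58 km − 37.41 km = 32.17 km, split between elevation h and root r with h + r = Δ.
Airy balance ρ_c h = (ρ_m − ρ_c) r gives r = h ρ_c/(ρ_m − ρ_c), so h (1 + ρ_c/(ρ_m − ρ_c)) = Δ, i.e. h = Δ (ρ_m − ρ_c)/ρ_m.
h = 32.17 km × 540/3230 = 5.38 km.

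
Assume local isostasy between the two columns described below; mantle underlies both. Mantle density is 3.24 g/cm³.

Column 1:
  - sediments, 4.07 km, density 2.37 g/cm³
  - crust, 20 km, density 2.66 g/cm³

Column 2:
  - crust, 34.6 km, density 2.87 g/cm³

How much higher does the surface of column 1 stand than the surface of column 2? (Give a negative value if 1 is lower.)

For any compensation level in the mantle, the mantle terms cancel and isostasy reduces to e = (Σt_1 − Σt_2) − (Σ(ρt)_1 − Σ(ρt)_2) / ρ_m.
Σt_1 = 24.07 km; Σt_2 = 34.6 km; Σ(ρt)_1 = 62.8459; Σ(ρt)_2 = 99.302 (in km·g/cm³).
e = (24.07 − 34.6) − (62.8459 − 99.302) / 3.24 = 0.722 km.

0.722 km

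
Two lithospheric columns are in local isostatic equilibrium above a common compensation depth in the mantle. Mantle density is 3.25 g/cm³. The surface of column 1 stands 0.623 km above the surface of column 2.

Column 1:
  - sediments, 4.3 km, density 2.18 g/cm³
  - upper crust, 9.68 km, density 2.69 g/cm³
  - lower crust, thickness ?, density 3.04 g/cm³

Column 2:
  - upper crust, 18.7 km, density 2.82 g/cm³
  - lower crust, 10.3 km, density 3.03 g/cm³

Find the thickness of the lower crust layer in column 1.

11 km

Take the compensation level at the base of the deeper column (depth z_c below the surface of column 1) and equate Σ ρ_i t_i down to z_c; mantle fills any gap and the z_c terms cancel.
Column 1: 4.3×2.18 + 9.68×2.69 + x×3.04 + (z_c − 13.98 − x)×3.25
Column 2: 0.623×0 + 18.7×2.82 + 10.3×3.03 + (z_c − 0.623 − 29)×3.25
The z_c×3.25 term appears on both sides and cancels. Collect the known terms of each column as K = Σ(ρt)_known − 3.25 × (depth of known layers): K_1 = 35.4132 − 3.25×13.98 = −10.0218; K_2 = 83.943 − 3.25×(0.623 + 29) = −12.33175.
Balance: K_1 − x×(3.25 − 3.04) = K_2, so x = (K_1 − K_2)/(3.25 − 3.04) = 2.30995/0.21 = 11 km.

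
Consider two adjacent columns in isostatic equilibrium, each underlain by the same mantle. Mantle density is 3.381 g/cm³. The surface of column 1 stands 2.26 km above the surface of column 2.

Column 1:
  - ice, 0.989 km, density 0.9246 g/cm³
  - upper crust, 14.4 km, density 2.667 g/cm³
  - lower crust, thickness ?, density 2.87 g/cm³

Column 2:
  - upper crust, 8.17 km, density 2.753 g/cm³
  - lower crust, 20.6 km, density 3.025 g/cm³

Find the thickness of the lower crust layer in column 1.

14.5 km

Take the compensation level at the base of the deeper column (depth z_c below the surface of column 1) and equate Σ ρ_i t_i down to z_c; mantle fills any gap and the z_c terms cancel.
Column 1: 0.989×0.9246 + 14.4×2.667 + x×2.87 + (z_c − 15.389 − x)×3.381
Column 2: 2.26×0 + 8.17×2.753 + 20.6×3.025 + (z_c − 2.26 − 28.77)×3.381
The z_c×3.381 term appears on both sides and cancels. Collect the known terms of each column as K = Σ(ρt)_known − 3.381 × (depth of known layers): K_1 = 39.3192294 − 3.381×15.389 = −12.7109796; K_2 = 84.80701 − 3.381×(2.26 + 28.77) = −20.10542.
Balance: K_1 − x×(3.381 − 2.87) = K_2, so x = (K_1 − K_2)/(3.381 − 2.87) = 7.39444/0.511 = 14.5 km.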